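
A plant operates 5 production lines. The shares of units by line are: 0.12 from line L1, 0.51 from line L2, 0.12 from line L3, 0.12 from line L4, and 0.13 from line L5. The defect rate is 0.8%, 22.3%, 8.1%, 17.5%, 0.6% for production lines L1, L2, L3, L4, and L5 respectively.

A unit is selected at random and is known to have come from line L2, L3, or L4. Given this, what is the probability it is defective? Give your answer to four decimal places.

P(D|S) ≈ 0.1926

Let S = {L2, L3, L4}.
P(S) = 0.51 + 0.12 + 0.12 = 0.75.
P(D ∩ S) = 0.223·0.51 + 0.081·0.12 + 0.175·0.12 = 0.11373 + 0.00972 + 0.021 = 0.14445.
P(D | S) = 0.14445 / 0.75 = 0.192600…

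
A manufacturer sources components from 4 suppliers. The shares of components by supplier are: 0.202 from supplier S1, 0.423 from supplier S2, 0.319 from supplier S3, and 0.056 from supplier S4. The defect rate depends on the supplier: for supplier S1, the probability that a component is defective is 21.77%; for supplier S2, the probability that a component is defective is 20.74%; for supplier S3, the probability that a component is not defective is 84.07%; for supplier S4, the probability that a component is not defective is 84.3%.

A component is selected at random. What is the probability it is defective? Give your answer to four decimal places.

P(D|S3) = 1 − 0.8407 = 0.1593.
P(D|S4) = 1 − 0.843 = 0.157.
Using total probability over the partition,
P(D) = P(D|S1)·P(S1) + P(D|S2)·P(S2) + P(D|S3)·P(S3) + P(D|S4)·P(S4)
      = 0.2177·0.202 + 0.2074·0.423 + 0.1593·0.319 + 0.157·0.056
      = 0.0439754 + 0.0877302 + 0.0508167 + 0.008792 = 0.1913143

0.1913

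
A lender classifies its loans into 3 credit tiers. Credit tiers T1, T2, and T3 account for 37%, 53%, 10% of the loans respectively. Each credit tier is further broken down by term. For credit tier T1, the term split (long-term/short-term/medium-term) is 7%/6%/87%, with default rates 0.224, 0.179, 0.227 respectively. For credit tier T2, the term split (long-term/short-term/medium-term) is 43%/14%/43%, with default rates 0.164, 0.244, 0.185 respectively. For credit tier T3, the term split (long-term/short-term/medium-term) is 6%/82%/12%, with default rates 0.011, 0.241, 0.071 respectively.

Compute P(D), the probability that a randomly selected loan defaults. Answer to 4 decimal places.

P(D|T1) = 0.07·0.224 + 0.06·0.179 + 0.87·0.227 = 0.01568 + 0.01074 + 0.19749 = 0.22391
P(D|T2) = 0.43·0.164 + 0.14·0.244 + 0.43·0.185 = 0.07052 + 0.03416 + 0.07955 = 0.18423
P(D|T3) = 0.06·0.011 + 0.82·0.241 + 0.12·0.071 = 0.00066 + 0.19762 + 0.00852 = 0.2068
By total probability over the outer partition,
P(D) = 0.37·0.22391 + 0.53·0.18423 + 0.1·0.2068
      = 0.0828467 + 0.0976419 + 0.02068 = 0.2011686

P(D) ≈ 0.2012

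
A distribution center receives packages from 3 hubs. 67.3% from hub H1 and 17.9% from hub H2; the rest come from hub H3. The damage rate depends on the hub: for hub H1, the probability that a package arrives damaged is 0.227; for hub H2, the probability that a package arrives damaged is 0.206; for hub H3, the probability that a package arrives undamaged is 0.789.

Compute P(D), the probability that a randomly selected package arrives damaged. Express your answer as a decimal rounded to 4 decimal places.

0.2209

P(H3) = 1 − (0.673 + 0.179) = 0.148.
P(D|H3) = 1 − 0.789 = 0.211.
P(D) = P(D|H1)·P(H1) + P(D|H2)·P(H2) + P(D|H3)·P(H3)
      = 0.227·0.673 + 0.206·0.179 + 0.211·0.148
      = 0.152771 + 0.036874 + 0.031228 = 0.220873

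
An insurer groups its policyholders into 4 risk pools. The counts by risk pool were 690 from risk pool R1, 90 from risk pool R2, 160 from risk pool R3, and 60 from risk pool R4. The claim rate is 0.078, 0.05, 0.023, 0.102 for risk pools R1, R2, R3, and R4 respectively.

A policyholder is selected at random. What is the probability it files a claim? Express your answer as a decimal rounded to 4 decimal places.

0.0681

Total: 690 + 90 + 160 + 60 = 1000.
P(R1) = 690/1000 = 0.69. P(R2) = 90/1000 = 0.09. P(R3) = 160/1000 = 0.16. P(R4) = 60/1000 = 0.06.
Summing over the partition,
P(C) = P(C|R1)·P(R1) + P(C|R2)·P(R2) + P(C|R3)·P(R3) + P(C|R4)·P(R4)
      = 0.078·0.69 + 0.05·0.09 + 0.023·0.16 + 0.102·0.06
      = 0.05382 + 0.0045 + 0.00368 + 0.00612 = 0.06812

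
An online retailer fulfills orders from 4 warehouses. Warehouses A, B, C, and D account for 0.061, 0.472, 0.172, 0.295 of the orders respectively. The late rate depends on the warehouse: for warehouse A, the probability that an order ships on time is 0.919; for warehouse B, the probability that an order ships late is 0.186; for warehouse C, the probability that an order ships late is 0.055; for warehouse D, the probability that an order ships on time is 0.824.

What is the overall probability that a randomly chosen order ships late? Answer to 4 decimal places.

P(L) ≈ 0.1541

P(L|A) = 1 − 0.919 = 0.081.
P(L|D) = 1 − 0.824 = 0.176.
P(L) = P(L|A)·P(A) + P(L|B)·P(B) + P(L|C)·P(C) + P(L|D)·P(D)
      = 0.081·0.061 + 0.186·0.472 + 0.055·0.172 + 0.176·0.295
      = 0.004941 + 0.087792 + 0.00946 + 0.05192 = 0.154113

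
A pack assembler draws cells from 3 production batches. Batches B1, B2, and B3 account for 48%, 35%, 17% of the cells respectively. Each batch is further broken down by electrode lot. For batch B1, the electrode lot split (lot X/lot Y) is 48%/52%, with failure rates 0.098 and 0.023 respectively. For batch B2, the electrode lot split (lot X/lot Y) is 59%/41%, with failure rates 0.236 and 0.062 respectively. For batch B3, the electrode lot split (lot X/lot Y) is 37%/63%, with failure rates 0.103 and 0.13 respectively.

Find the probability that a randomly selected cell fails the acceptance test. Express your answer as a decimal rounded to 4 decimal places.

P(F) ≈ 0.1064

P(F|B1) = 0.48·0.098 + 0.52·0.023 = 0.04704 + 0.01196 = 0.059
P(F|B2) = 0.59·0.236 + 0.41·0.062 = 0.13924 + 0.02542 = 0.16466
P(F|B3) = 0.37·0.103 + 0.63·0.13 = 0.03811 + 0.0819 = 0.12001
By total probability over the outer partition,
P(F) = 0.48·0.059 + 0.35·0.16466 + 0.17·0.12001
      = 0.02832 + 0.057631 + 0.0204017 = 0.1063527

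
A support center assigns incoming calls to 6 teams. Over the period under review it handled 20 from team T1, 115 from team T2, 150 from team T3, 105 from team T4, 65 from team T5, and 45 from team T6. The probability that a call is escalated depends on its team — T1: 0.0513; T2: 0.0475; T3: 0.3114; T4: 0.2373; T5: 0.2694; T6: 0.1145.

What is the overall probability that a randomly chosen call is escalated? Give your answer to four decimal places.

0.2016

Total: 20 + 115 + 150 + 105 + 65 + 45 = 500.
P(T1) = 20/500 = 0.04. P(T2) = 115/500 = 0.23. P(T3) = 150/500 = 0.3. P(T4) = 105/500 = 0.21. P(T5) = 65/500 = 0.13. P(T6) = 45/500 = 0.09.
P(E) = P(E|T1)·P(T1) + P(E|T2)·P(T2) + P(E|T3)·P(T3) + P(E|T4)·P(T4) + P(E|T5)·P(T5) + P(E|T6)·P(T6)
      = 0.0513·0.04 + 0.0475·0.23 + 0.3114·0.3 + 0.2373·0.21 + 0.2694·0.13 + 0.1145·0.09
      = 0.002052 + 0.010925 + 0.09342 + 0.049833 + 0.035022 + 0.010305 = 0.201557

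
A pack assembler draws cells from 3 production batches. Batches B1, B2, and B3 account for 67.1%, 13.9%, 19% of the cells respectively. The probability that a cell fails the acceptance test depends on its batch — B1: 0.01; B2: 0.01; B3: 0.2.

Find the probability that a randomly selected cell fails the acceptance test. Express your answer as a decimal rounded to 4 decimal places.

P(F) ≈ 0.0461

Using total probability over the partition,
P(F) = P(F|B1)·P(B1) + P(F|B2)·P(B2) + P(F|B3)·P(B3)
      = 0.01·0.671 + 0.01·0.139 + 0.2·0.19
      = 0.00671 + 0.00139 + 0.038 = 0.0461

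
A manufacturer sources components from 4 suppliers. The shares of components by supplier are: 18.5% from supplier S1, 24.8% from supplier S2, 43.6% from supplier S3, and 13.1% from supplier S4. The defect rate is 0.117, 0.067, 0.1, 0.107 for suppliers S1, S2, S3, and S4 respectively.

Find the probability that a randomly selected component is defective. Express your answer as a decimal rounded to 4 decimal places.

By the law of total probability,
P(D) = P(D|S1)·P(S1) + P(D|S2)·P(S2) + P(D|S3)·P(S3) + P(D|S4)·P(S4)
      = 0.117·0.185 + 0.067·0.248 + 0.1·0.436 + 0.107·0.131
      = 0.021645 + 0.016616 + 0.0436 + 0.014017 = 0.095878

0.0959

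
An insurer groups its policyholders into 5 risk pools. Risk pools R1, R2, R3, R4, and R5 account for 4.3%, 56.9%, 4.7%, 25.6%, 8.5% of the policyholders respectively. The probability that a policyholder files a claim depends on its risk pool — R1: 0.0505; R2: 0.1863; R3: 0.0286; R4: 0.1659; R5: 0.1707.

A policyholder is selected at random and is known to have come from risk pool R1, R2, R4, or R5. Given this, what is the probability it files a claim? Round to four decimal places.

Let S = {R1, R2, R4, R5}.
P(S) = 0.043 + 0.569 + 0.256 + 0.085 = 0.953.
P(C ∩ S) = 0.0505·0.043 + 0.1863·0.569 + 0.1659·0.256 + 0.1707·0.085 = 0.0021715 + 0.1060047 + 0.0424704 + 0.0145095 = 0.1651561.
P(C | S) = 0.1651561 / 0.953 = 0.173301…

0.1733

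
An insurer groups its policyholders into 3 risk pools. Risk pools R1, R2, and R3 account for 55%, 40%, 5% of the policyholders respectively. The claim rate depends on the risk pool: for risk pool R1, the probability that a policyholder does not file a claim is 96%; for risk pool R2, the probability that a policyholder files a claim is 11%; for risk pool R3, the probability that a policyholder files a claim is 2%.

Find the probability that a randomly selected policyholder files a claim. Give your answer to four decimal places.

P(C|R1) = 1 − 0.96 = 0.04.
Using total probability over the partition,
P(C) = P(C|R1)·P(R1) + P(C|R2)·P(R2) + P(C|R3)·P(R3)
      = 0.04·0.55 + 0.11·0.4 + 0.02·0.05
      = 0.022 + 0.044 + 0.001 = 0.067

0.0670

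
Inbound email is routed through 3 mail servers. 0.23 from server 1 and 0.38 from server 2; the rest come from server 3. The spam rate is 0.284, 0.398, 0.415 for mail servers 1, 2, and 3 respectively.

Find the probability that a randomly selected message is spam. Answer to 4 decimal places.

P(S) ≈ 0.3784

P(3) = 1 − (0.23 + 0.38) = 0.39.
P(S) = P(S|1)·P(1) + P(S|2)·P(2) + P(S|3)·P(3)
      = 0.284·0.23 + 0.398·0.38 + 0.415·0.39
      = 0.06532 + 0.15124 + 0.16185 = 0.37841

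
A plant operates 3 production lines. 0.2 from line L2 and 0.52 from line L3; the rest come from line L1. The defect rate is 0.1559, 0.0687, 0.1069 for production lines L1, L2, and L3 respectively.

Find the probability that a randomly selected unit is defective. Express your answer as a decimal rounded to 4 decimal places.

0.1130

P(L1) = 1 − (0.2 + 0.52) = 0.28.
Summing over the partition,
P(D) = P(D|L1)·P(L1) + P(D|L2)·P(L2) + P(D|L3)·P(L3)
      = 0.1559·0.28 + 0.0687·0.2 + 0.1069·0.52
      = 0.043652 + 0.01374 + 0.055588 = 0.11298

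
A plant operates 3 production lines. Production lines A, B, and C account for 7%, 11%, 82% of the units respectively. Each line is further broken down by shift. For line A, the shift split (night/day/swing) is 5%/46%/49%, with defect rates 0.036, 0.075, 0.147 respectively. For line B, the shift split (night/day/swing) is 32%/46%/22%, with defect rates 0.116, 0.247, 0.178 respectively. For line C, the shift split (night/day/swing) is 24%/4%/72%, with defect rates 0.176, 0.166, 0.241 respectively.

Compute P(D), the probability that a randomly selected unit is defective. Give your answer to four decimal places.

0.2108

P(D|A) = 0.05·0.036 + 0.46·0.075 + 0.49·0.147 = 0.0018 + 0.0345 + 0.07203 = 0.10833
P(D|B) = 0.32·0.116 + 0.46·0.247 + 0.22·0.178 = 0.03712 + 0.11362 + 0.03916 = 0.1899
P(D|C) = 0.24·0.176 + 0.04·0.166 + 0.72·0.241 = 0.04224 + 0.00664 + 0.17352 = 0.2224
Then overall,
P(D) = 0.07·0.10833 + 0.11·0.1899 + 0.82·0.2224
      = 0.0075831 + 0.020889 + 0.182368 = 0.2108401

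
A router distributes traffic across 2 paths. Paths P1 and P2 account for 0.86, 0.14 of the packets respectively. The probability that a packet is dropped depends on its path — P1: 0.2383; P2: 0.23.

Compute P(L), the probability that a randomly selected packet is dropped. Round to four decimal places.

P(L) ≈ 0.2371

P(L) = P(L|P1)·P(P1) + P(L|P2)·P(P2)
      = 0.2383·0.86 + 0.23·0.14
      = 0.204938 + 0.0322 = 0.237138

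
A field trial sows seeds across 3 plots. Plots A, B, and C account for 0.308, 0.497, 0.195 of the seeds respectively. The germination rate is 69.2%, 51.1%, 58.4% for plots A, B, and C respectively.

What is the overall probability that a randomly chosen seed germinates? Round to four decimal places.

Using total probability over the partition,
P(G) = P(G|A)·P(A) + P(G|B)·P(B) + P(G|C)·P(C)
      = 0.692·0.308 + 0.511·0.497 + 0.584·0.195
      = 0.213136 + 0.253967 + 0.11388 = 0.580983

0.5810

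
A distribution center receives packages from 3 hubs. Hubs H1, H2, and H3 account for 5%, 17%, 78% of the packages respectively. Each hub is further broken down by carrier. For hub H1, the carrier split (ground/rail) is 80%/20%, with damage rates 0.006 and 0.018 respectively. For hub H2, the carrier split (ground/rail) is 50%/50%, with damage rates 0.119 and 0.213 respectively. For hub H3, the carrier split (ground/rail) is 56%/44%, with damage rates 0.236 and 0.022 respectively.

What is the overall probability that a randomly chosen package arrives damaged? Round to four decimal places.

P(D|H1) = 0.8·0.006 + 0.2·0.018 = 0.0048 + 0.0036 = 0.0084
P(D|H2) = 0.5·0.119 + 0.5·0.213 = 0.0595 + 0.1065 = 0.166
P(D|H3) = 0.56·0.236 + 0.44·0.022 = 0.13216 + 0.00968 = 0.14184
Then overall,
P(D) = 0.05·0.0084 + 0.17·0.166 + 0.78·0.14184
      = 0.00042 + 0.02822 + 0.1106352 = 0.1392752

P(D) ≈ 0.1393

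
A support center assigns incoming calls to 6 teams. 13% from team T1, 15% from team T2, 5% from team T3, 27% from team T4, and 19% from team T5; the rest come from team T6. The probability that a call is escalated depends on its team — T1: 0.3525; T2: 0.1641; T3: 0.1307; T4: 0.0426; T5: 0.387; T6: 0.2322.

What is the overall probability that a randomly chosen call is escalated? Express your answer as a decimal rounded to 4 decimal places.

P(T6) = 1 − (0.13 + 0.15 + 0.05 + 0.27 + 0.19) = 0.21.
By the law of total probability,
P(E) = P(E|T1)·P(T1) + P(E|T2)·P(T2) + P(E|T3)·P(T3) + P(E|T4)·P(T4) + P(E|T5)·P(T5) + P(E|T6)·P(T6)
      = 0.3525·0.13 + 0.1641·0.15 + 0.1307·0.05 + 0.0426·0.27 + 0.387·0.19 + 0.2322·0.21
      = 0.045825 + 0.024615 + 0.006535 + 0.011502 + 0.07353 + 0.048762 = 0.210769

0.2108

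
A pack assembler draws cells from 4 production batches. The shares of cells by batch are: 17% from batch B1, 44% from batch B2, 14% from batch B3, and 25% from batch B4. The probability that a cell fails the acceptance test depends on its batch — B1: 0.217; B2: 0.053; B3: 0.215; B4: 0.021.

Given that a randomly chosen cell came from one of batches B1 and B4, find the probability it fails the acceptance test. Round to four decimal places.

Let S = {B1, B4}.
P(S) = 0.17 + 0.25 = 0.42.
P(F ∩ S) = 0.217·0.17 + 0.021·0.25 = 0.03689 + 0.00525 = 0.04214.
P(F | S) = 0.04214 / 0.42 = 0.100333…

P(F|S) ≈ 0.1003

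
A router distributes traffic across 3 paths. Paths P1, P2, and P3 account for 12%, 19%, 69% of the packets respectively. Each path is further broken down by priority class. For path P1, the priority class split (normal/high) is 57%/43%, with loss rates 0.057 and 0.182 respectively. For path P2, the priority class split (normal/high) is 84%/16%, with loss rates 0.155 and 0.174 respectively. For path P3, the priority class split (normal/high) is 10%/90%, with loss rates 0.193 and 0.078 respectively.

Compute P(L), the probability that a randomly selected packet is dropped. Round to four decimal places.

P(L) ≈ 0.1051

P(L|P1) = 0.57·0.057 + 0.43·0.182 = 0.03249 + 0.07826 = 0.11075
P(L|P2) = 0.84·0.155 + 0.16·0.174 = 0.1302 + 0.02784 = 0.15804
P(L|P3) = 0.1·0.193 + 0.9·0.078 = 0.0193 + 0.0702 = 0.0895
Then overall,
P(L) = 0.12·0.11075 + 0.19·0.15804 + 0.69·0.0895
      = 0.01329 + 0.0300276 + 0.061755 = 0.1050726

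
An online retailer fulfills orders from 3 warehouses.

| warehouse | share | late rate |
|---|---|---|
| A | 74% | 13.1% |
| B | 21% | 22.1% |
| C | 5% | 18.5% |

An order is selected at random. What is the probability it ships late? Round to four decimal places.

Using total probability over the partition,
P(L) = P(L|A)·P(A) + P(L|B)·P(B) + P(L|C)·P(C)
      = 0.131·0.74 + 0.221·0.21 + 0.185·0.05
      = 0.09694 + 0.04641 + 0.00925 = 0.1526

P(L) ≈ 0.1526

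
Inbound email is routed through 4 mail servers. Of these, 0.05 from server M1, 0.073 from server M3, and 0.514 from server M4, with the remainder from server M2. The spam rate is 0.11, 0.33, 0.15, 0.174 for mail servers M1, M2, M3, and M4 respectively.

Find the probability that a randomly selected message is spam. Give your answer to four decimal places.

P(M2) = 1 − (0.05 + 0.073 + 0.514) = 0.363.
P(S) = P(S|M1)·P(M1) + P(S|M2)·P(M2) + P(S|M3)·P(M3) + P(S|M4)·P(M4)
      = 0.11·0.05 + 0.33·0.363 + 0.15·0.073 + 0.174·0.514
      = 0.0055 + 0.11979 + 0.01095 + 0.089436 = 0.225676

0.2257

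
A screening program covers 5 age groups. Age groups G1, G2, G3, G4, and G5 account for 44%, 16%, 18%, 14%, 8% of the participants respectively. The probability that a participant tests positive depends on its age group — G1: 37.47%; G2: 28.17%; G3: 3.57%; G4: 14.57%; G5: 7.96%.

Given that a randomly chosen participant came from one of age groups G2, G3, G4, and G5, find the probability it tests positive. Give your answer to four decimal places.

Let S = {G2, G3, G4, G5}.
P(S) = 0.16 + 0.18 + 0.14 + 0.08 = 0.56.
P(T ∩ S) = 0.2817·0.16 + 0.0357·0.18 + 0.1457·0.14 + 0.0796·0.08 = 0.045072 + 0.006426 + 0.020398 + 0.006368 = 0.078264.
P(T | S) = 0.078264 / 0.56 = 0.139757…

0.1398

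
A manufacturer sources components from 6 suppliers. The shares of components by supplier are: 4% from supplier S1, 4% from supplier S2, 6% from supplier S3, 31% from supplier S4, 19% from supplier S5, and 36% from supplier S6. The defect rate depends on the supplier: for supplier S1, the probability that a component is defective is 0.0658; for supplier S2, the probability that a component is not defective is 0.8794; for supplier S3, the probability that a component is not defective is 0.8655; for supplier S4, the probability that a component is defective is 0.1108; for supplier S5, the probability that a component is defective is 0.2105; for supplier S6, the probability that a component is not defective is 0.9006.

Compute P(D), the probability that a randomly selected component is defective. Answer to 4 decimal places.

P(D|S2) = 1 − 0.8794 = 0.1206.
P(D|S3) = 1 − 0.8655 = 0.1345.
P(D|S6) = 1 − 0.9006 = 0.0994.
P(D) = P(D|S1)·P(S1) + P(D|S2)·P(S2) + P(D|S3)·P(S3) + P(D|S4)·P(S4) + P(D|S5)·P(S5) + P(D|S6)·P(S6)
      = 0.0658·0.04 + 0.1206·0.04 + 0.1345·0.06 + 0.1108·0.31 + 0.2105·0.19 + 0.0994·0.36
      = 0.002632 + 0.004824 + 0.00807 + 0.034348 + 0.039995 + 0.035784 = 0.125653

0.1257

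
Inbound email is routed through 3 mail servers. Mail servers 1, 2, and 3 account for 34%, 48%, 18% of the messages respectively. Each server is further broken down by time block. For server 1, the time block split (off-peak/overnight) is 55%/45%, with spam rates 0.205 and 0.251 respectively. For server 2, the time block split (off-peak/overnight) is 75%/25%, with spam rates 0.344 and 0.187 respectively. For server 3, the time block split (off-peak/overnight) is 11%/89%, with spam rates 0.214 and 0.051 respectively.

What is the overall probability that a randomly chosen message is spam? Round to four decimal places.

P(S) ≈ 0.2354

P(S|1) = 0.55·0.205 + 0.45·0.251 = 0.11275 + 0.11295 = 0.2257
P(S|2) = 0.75·0.344 + 0.25·0.187 = 0.258 + 0.04675 = 0.30475
P(S|3) = 0.11·0.214 + 0.89·0.051 = 0.02354 + 0.04539 = 0.06893
By total probability over the outer partition,
P(S) = 0.34·0.2257 + 0.48·0.30475 + 0.18·0.06893
      = 0.076738 + 0.14628 + 0.0124074 = 0.2354254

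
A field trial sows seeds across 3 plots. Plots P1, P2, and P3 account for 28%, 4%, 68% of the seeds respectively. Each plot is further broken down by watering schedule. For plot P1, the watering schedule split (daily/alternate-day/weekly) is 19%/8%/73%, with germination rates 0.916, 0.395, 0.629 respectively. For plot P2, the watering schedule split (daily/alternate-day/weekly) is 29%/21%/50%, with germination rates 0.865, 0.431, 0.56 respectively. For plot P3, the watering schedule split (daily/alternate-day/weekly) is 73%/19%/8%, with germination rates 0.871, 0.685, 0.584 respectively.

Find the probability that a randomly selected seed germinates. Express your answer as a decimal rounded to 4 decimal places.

P(G|P1) = 0.19·0.916 + 0.08·0.395 + 0.73·0.629 = 0.17404 + 0.0316 + 0.45917 = 0.66481
P(G|P2) = 0.29·0.865 + 0.21·0.431 + 0.5·0.56 = 0.25085 + 0.09051 + 0.28 = 0.62136
P(G|P3) = 0.73·0.871 + 0.19·0.685 + 0.08·0.584 = 0.63583 + 0.13015 + 0.04672 = 0.8127
By total probability over the outer partition,
P(G) = 0.28·0.66481 + 0.04·0.62136 + 0.68·0.8127
      = 0.1861468 + 0.0248544 + 0.552636 = 0.7636372

0.7636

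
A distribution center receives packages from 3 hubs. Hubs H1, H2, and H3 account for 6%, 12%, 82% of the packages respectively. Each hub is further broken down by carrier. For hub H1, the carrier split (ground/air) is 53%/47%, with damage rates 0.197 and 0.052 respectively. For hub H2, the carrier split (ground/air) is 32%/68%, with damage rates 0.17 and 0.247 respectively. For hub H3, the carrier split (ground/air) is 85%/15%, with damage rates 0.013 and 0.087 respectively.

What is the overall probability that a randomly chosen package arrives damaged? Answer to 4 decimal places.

P(D|H1) = 0.53·0.197 + 0.47·0.052 = 0.10441 + 0.02444 = 0.12885
P(D|H2) = 0.32·0.17 + 0.68·0.247 = 0.0544 + 0.16796 = 0.22236
P(D|H3) = 0.85·0.013 + 0.15·0.087 = 0.01105 + 0.01305 = 0.0241
By total probability over the outer partition,
P(D) = 0.06·0.12885 + 0.12·0.22236 + 0.82·0.0241
      = 0.007731 + 0.0266832 + 0.019762 = 0.0541762

0.0542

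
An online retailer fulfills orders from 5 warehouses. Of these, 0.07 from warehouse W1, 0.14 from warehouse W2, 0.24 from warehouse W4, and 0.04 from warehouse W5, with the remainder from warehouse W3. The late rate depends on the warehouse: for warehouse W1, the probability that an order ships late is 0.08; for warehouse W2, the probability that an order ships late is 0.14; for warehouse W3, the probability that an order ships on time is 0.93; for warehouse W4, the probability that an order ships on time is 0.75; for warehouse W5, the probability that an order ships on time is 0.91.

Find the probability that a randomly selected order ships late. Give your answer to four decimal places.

0.1245

P(W3) = 1 − (0.07 + 0.14 + 0.24 + 0.04) = 0.51.
P(L|W3) = 1 − 0.93 = 0.07.
P(L|W4) = 1 − 0.75 = 0.25.
P(L|W5) = 1 − 0.91 = 0.09.
Summing over the partition,
P(L) = P(L|W1)·P(W1) + P(L|W2)·P(W2) + P(L|W3)·P(W3) + P(L|W4)·P(W4) + P(L|W5)·P(W5)
      = 0.08·0.07 + 0.14·0.14 + 0.07·0.51 + 0.25·0.24 + 0.09·0.04
      = 0.0056 + 0.0196 + 0.0357 + 0.06 + 0.0036 = 0.1245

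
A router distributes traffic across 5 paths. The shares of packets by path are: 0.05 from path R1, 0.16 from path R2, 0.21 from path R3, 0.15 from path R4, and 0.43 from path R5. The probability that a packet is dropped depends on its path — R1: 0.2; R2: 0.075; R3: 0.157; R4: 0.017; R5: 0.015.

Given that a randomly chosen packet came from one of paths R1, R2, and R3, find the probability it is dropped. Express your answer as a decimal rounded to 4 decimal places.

Let S = {R1, R2, R3}.
P(S) = 0.05 + 0.16 + 0.21 = 0.42.
P(L ∩ S) = 0.2·0.05 + 0.075·0.16 + 0.157·0.21 = 0.01 + 0.012 + 0.03297 = 0.05497.
P(L | S) = 0.05497 / 0.42 = 0.130881…

P(L|S) ≈ 0.1309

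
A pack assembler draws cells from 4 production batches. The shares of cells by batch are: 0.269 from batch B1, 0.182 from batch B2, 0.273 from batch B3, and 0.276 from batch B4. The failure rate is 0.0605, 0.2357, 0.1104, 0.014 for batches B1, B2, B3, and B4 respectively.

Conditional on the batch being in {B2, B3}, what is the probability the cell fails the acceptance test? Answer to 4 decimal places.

Let S = {B2, B3}.
P(S) = 0.182 + 0.273 = 0.455.
P(F ∩ S) = 0.2357·0.182 + 0.1104·0.273 = 0.0428974 + 0.0301392 = 0.0730366.
P(F | S) = 0.0730366 / 0.455 = 0.160520…

P(F|S) ≈ 0.1605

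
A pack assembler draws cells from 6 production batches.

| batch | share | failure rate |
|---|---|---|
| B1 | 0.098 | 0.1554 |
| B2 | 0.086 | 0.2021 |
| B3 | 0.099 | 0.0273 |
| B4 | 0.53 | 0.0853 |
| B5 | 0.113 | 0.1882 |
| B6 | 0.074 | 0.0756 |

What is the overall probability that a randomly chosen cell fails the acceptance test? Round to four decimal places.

0.1074

P(F) = P(F|B1)·P(B1) + P(F|B2)·P(B2) + P(F|B3)·P(B3) + P(F|B4)·P(B4) + P(F|B5)·P(B5) + P(F|B6)·P(B6)
      = 0.1554·0.098 + 0.2021·0.086 + 0.0273·0.099 + 0.0853·0.53 + 0.1882·0.113 + 0.0756·0.074
      = 0.0152292 + 0.0173806 + 0.0027027 + 0.045209 + 0.0212666 + 0.0055944 = 0.1073825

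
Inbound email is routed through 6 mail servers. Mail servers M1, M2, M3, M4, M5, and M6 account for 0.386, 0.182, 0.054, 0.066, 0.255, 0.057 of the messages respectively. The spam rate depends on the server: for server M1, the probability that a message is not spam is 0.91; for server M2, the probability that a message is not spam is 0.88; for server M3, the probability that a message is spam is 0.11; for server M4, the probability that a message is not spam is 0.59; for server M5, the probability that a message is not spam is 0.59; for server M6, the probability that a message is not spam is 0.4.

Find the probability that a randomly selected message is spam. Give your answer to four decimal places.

P(S) ≈ 0.2283

P(S|M1) = 1 − 0.91 = 0.09.
P(S|M2) = 1 − 0.88 = 0.12.
P(S|M4) = 1 − 0.59 = 0.41.
P(S|M5) = 1 − 0.59 = 0.41.
P(S|M6) = 1 − 0.4 = 0.6.
P(S) = P(S|M1)·P(M1) + P(S|M2)·P(M2) + P(S|M3)·P(M3) + P(S|M4)·P(M4) + P(S|M5)·P(M5) + P(S|M6)·P(M6)
      = 0.09·0.386 + 0.12·0.182 + 0.11·0.054 + 0.41·0.066 + 0.41·0.255 + 0.6·0.057
      = 0.03474 + 0.02184 + 0.00594 + 0.02706 + 0.10455 + 0.0342 = 0.22833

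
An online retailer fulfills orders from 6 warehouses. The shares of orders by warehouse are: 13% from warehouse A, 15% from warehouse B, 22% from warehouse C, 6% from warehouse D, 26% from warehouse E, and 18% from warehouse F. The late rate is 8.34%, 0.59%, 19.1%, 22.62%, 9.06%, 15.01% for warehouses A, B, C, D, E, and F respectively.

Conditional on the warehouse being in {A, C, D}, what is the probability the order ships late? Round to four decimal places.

P(L|S) ≈ 0.1620

Let S = {A, C, D}.
P(S) = 0.13 + 0.22 + 0.06 = 0.41.
P(L ∩ S) = 0.0834·0.13 + 0.191·0.22 + 0.2262·0.06 = 0.010842 + 0.04202 + 0.013572 = 0.066434.
P(L | S) = 0.066434 / 0.41 = 0.162034…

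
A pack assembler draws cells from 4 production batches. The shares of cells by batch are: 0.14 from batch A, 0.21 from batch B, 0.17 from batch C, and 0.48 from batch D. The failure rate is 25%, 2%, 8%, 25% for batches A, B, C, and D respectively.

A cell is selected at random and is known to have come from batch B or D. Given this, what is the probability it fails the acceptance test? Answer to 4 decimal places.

Let S = {B, D}.
P(S) = 0.21 + 0.48 = 0.69.
P(F ∩ S) = 0.02·0.21 + 0.25·0.48 = 0.0042 + 0.12 = 0.1242.
P(F | S) = 0.1242 / 0.69 = 0.180000…

P(F|S) ≈ 0.1800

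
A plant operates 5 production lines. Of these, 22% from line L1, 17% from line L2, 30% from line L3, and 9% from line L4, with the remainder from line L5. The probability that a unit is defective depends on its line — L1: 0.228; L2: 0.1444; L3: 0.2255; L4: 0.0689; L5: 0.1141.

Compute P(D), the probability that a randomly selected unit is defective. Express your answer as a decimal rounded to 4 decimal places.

0.1737

P(L5) = 1 − (0.22 + 0.17 + 0.3 + 0.09) = 0.22.
Using total probability over the partition,
P(D) = P(D|L1)·P(L1) + P(D|L2)·P(L2) + P(D|L3)·P(L3) + P(D|L4)·P(L4) + P(D|L5)·P(L5)
      = 0.228·0.22 + 0.1444·0.17 + 0.2255·0.3 + 0.0689·0.09 + 0.1141·0.22
      = 0.05016 + 0.024548 + 0.06765 + 0.006201 + 0.025102 = 0.173661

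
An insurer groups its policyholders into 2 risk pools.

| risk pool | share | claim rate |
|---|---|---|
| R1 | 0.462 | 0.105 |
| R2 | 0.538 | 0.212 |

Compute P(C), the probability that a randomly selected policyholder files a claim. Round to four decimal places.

Summing over the partition,
P(C) = P(C|R1)·P(R1) + P(C|R2)·P(R2)
      = 0.105·0.462 + 0.212·0.538
      = 0.04851 + 0.114056 = 0.162566

P(C) ≈ 0.1626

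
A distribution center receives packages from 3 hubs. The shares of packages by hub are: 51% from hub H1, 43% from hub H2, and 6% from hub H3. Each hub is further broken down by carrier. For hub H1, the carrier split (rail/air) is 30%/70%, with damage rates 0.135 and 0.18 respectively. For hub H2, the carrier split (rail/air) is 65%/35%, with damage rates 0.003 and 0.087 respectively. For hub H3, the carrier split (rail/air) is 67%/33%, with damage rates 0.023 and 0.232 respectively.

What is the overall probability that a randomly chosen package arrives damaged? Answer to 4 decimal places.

P(D|H1) = 0.3·0.135 + 0.7·0.18 = 0.0405 + 0.126 = 0.1665
P(D|H2) = 0.65·0.003 + 0.35·0.087 = 0.00195 + 0.03045 = 0.0324
P(D|H3) = 0.67·0.023 + 0.33·0.232 = 0.01541 + 0.07656 = 0.09197
Then overall,
P(D) = 0.51·0.1665 + 0.43·0.0324 + 0.06·0.09197
      = 0.084915 + 0.013932 + 0.0055182 = 0.1043652

P(D) ≈ 0.1044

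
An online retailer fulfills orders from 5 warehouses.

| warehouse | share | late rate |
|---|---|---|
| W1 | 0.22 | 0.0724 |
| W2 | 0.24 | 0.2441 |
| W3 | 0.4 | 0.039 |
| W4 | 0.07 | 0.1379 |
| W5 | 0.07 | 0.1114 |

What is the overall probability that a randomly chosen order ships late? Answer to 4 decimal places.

0.1076

Summing over the partition,
P(L) = P(L|W1)·P(W1) + P(L|W2)·P(W2) + P(L|W3)·P(W3) + P(L|W4)·P(W4) + P(L|W5)·P(W5)
      = 0.0724·0.22 + 0.2441·0.24 + 0.039·0.4 + 0.1379·0.07 + 0.1114·0.07
      = 0.015928 + 0.058584 + 0.0156 + 0.009653 + 0.007798 = 0.107563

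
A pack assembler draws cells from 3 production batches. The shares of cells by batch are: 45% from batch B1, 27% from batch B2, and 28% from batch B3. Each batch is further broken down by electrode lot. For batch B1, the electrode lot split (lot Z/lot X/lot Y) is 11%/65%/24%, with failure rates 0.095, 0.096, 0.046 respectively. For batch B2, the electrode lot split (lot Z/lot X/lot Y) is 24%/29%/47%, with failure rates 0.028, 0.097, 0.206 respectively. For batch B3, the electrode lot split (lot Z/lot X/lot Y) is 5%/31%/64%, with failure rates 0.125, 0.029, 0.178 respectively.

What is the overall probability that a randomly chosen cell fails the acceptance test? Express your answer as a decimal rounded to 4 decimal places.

P(F|B1) = 0.11·0.095 + 0.65·0.096 + 0.24·0.046 = 0.01045 + 0.0624 + 0.01104 = 0.08389
P(F|B2) = 0.24·0.028 + 0.29·0.097 + 0.47·0.206 = 0.00672 + 0.02813 + 0.09682 = 0.13167
P(F|B3) = 0.05·0.125 + 0.31·0.029 + 0.64·0.178 = 0.00625 + 0.00899 + 0.11392 = 0.12916
By total probability over the outer partition,
P(F) = 0.45·0.08389 + 0.27·0.13167 + 0.28·0.12916
      = 0.0377505 + 0.0355509 + 0.0361648 = 0.1094662

P(F) ≈ 0.1095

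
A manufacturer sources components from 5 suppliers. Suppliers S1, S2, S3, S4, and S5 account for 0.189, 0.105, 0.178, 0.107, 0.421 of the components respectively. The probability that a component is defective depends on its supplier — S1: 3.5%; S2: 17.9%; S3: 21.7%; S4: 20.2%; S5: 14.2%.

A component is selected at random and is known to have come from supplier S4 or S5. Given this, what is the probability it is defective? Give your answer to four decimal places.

Let S = {S4, S5}.
P(S) = 0.107 + 0.421 = 0.528.
P(D ∩ S) = 0.202·0.107 + 0.142·0.421 = 0.021614 + 0.059782 = 0.081396.
P(D | S) = 0.081396 / 0.528 = 0.154159…

P(D|S) ≈ 0.1542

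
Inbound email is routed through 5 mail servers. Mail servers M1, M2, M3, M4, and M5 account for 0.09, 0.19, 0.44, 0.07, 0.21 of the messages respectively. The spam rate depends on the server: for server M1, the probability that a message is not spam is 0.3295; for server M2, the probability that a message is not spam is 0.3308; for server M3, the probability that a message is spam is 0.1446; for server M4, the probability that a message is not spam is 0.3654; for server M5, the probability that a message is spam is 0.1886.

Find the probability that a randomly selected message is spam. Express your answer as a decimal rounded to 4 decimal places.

P(S|M1) = 1 − 0.3295 = 0.6705.
P(S|M2) = 1 − 0.3308 = 0.6692.
P(S|M4) = 1 − 0.3654 = 0.6346.
Using total probability over the partition,
P(S) = P(S|M1)·P(M1) + P(S|M2)·P(M2) + P(S|M3)·P(M3) + P(S|M4)·P(M4) + P(S|M5)·P(M5)
      = 0.6705·0.09 + 0.6692·0.19 + 0.1446·0.44 + 0.6346·0.07 + 0.1886·0.21
      = 0.060345 + 0.127148 + 0.063624 + 0.044422 + 0.039606 = 0.335145

P(S) ≈ 0.3351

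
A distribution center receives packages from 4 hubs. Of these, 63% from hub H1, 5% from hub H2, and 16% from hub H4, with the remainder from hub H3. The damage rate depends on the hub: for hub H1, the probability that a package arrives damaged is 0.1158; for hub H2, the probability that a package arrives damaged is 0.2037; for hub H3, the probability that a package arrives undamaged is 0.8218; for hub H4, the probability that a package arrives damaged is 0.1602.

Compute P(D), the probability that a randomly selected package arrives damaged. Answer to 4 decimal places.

P(H3) = 1 − (0.63 + 0.05 + 0.16) = 0.16.
P(D|H3) = 1 − 0.8218 = 0.1782.
By the law of total probability,
P(D) = P(D|H1)·P(H1) + P(D|H2)·P(H2) + P(D|H3)·P(H3) + P(D|H4)·P(H4)
      = 0.1158·0.63 + 0.2037·0.05 + 0.1782·0.16 + 0.1602·0.16
      = 0.072954 + 0.010185 + 0.028512 + 0.025632 = 0.137283

P(D) ≈ 0.1373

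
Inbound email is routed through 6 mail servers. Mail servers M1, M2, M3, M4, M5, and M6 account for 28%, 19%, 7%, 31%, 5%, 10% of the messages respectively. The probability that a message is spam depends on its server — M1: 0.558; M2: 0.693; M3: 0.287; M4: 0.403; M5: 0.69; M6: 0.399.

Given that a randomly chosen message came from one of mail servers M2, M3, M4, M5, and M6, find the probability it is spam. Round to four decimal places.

Let J = {M2, M3, M4, M5, M6}.
P(J) = 0.19 + 0.07 + 0.31 + 0.05 + 0.1 = 0.72.
P(S ∩ J) = 0.693·0.19 + 0.287·0.07 + 0.403·0.31 + 0.69·0.05 + 0.399·0.1 = 0.13167 + 0.02009 + 0.12493 + 0.0345 + 0.0399 = 0.35109.
P(S | J) = 0.35109 / 0.72 = 0.487625…

0.4876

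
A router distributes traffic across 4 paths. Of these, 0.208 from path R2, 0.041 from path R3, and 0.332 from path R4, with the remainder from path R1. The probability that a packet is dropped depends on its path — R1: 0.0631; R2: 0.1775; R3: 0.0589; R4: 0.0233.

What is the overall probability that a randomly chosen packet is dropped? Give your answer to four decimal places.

0.0735

P(R1) = 1 − (0.208 + 0.041 + 0.332) = 0.419.
Summing over the partition,
P(L) = P(L|R1)·P(R1) + P(L|R2)·P(R2) + P(L|R3)·P(R3) + P(L|R4)·P(R4)
      = 0.0631·0.419 + 0.1775·0.208 + 0.0589·0.041 + 0.0233·0.332
      = 0.0264389 + 0.03692 + 0.0024149 + 0.0077356 = 0.0735094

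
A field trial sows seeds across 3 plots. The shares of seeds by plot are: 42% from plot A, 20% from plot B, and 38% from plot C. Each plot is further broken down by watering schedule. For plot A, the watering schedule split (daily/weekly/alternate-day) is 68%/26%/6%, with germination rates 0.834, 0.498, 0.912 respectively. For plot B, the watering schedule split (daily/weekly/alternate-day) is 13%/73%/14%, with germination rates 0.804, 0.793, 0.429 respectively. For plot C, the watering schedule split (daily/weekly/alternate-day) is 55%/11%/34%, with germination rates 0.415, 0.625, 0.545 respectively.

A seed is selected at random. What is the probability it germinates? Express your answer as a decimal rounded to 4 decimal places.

P(G|A) = 0.68·0.834 + 0.26·0.498 + 0.06·0.912 = 0.56712 + 0.12948 + 0.05472 = 0.75132
P(G|B) = 0.13·0.804 + 0.73·0.793 + 0.14·0.429 = 0.10452 + 0.57889 + 0.06006 = 0.74347
P(G|C) = 0.55·0.415 + 0.11·0.625 + 0.34·0.545 = 0.22825 + 0.06875 + 0.1853 = 0.4823
By total probability over the outer partition,
P(G) = 0.42·0.75132 + 0.2·0.74347 + 0.38·0.4823
      = 0.3155544 + 0.148694 + 0.183274 = 0.6475224

0.6475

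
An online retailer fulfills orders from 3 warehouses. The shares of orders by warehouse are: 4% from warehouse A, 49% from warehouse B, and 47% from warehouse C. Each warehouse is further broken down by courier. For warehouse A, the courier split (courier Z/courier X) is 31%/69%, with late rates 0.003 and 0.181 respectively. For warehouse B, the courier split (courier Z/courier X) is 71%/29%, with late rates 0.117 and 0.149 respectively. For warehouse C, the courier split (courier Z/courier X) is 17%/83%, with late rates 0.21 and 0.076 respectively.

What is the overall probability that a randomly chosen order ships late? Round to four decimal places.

P(L|A) = 0.31·0.003 + 0.69·0.181 = 0.00093 + 0.12489 = 0.12582
P(L|B) = 0.71·0.117 + 0.29·0.149 = 0.08307 + 0.04321 = 0.12628
P(L|C) = 0.17·0.21 + 0.83·0.076 = 0.0357 + 0.06308 = 0.09878
By total probability over the outer partition,
P(L) = 0.04·0.12582 + 0.49·0.12628 + 0.47·0.09878
      = 0.0050328 + 0.0618772 + 0.0464266 = 0.1133366

P(L) ≈ 0.1133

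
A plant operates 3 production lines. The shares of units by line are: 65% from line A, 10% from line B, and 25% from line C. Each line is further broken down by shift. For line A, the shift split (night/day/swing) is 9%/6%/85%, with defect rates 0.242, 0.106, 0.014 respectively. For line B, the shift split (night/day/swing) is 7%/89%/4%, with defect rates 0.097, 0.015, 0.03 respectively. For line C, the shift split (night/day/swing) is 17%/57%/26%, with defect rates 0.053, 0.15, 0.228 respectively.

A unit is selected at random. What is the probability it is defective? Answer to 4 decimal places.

0.0666

P(D|A) = 0.09·0.242 + 0.06·0.106 + 0.85·0.014 = 0.02178 + 0.00636 + 0.0119 = 0.04004
P(D|B) = 0.07·0.097 + 0.89·0.015 + 0.04·0.03 = 0.00679 + 0.01335 + 0.0012 = 0.02134
P(D|C) = 0.17·0.053 + 0.57·0.15 + 0.26·0.228 = 0.00901 + 0.0855 + 0.05928 = 0.15379
Then overall,
P(D) = 0.65·0.04004 + 0.1·0.02134 + 0.25·0.15379
      = 0.026026 + 0.002134 + 0.0384475 = 0.0666075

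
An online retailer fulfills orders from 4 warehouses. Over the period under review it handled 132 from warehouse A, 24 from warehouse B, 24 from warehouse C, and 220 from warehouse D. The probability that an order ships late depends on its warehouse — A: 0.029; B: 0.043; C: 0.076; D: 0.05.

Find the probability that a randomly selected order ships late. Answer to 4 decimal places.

0.0442

Total: 132 + 24 + 24 + 220 = 400.
P(A) = 132/400 = 0.33. P(B) = 24/400 = 0.06. P(C) = 24/400 = 0.06. P(D) = 220/400 = 0.55.
Summing over the partition,
P(L) = P(L|A)·P(A) + P(L|B)·P(B) + P(L|C)·P(C) + P(L|D)·P(D)
      = 0.029·0.33 + 0.043·0.06 + 0.076·0.06 + 0.05·0.55
      = 0.00957 + 0.00258 + 0.00456 + 0.0275 = 0.04421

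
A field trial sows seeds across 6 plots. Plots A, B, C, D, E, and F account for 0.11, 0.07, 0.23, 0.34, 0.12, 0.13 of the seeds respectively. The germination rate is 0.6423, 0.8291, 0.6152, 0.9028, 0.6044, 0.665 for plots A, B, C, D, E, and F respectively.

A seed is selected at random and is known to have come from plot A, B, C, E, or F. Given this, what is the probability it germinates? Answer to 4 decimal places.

Let S = {A, B, C, E, F}.
P(S) = 0.11 + 0.07 + 0.23 + 0.12 + 0.13 = 0.66.
P(G ∩ S) = 0.6423·0.11 + 0.8291·0.07 + 0.6152·0.23 + 0.6044·0.12 + 0.665·0.13 = 0.070653 + 0.058037 + 0.141496 + 0.072528 + 0.08645 = 0.429164.
P(G | S) = 0.429164 / 0.66 = 0.650248…

P(G|S) ≈ 0.6502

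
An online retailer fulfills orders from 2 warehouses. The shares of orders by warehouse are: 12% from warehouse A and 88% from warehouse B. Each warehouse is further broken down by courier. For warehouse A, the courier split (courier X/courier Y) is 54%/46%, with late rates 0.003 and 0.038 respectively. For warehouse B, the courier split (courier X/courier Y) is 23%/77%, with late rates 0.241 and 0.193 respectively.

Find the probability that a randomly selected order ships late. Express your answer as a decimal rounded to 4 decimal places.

P(L|A) = 0.54·0.003 + 0.46·0.038 = 0.00162 + 0.01748 = 0.0191
P(L|B) = 0.23·0.241 + 0.77·0.193 = 0.05543 + 0.14861 = 0.20404
By total probability over the outer partition,
P(L) = 0.12·0.0191 + 0.88·0.20404
      = 0.002292 + 0.1795552 = 0.1818472

0.1818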